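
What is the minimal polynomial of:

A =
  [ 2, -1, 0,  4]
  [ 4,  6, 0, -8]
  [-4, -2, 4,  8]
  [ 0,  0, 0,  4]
x^2 - 8*x + 16

The characteristic polynomial is χ_A(x) = (x - 4)^4, so the eigenvalues are known. The minimal polynomial is
  m_A(x) = Π_λ (x − λ)^{k_λ}
where k_λ is the size of the *largest* Jordan block for λ (equivalently, the smallest k with (A − λI)^k v = 0 for every generalised eigenvector v of λ).

  λ = 4: largest Jordan block has size 2, contributing (x − 4)^2

So m_A(x) = (x - 4)^2 = x^2 - 8*x + 16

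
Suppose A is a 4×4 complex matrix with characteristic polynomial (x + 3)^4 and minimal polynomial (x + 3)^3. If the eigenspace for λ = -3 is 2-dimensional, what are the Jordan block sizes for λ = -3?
Block sizes for λ = -3: [3, 1]

Step 1 — from the characteristic polynomial, algebraic multiplicity of λ = -3 is 4. From dim ker(A − (-3)·I) = 2, there are exactly 2 Jordan blocks for λ = -3.
Step 2 — from the minimal polynomial, the factor (x + 3)^3 tells us the largest block for λ = -3 has size 3.
Step 3 — with total size 4, 2 blocks, and largest block 3, the block sizes (in nonincreasing order) are [3, 1].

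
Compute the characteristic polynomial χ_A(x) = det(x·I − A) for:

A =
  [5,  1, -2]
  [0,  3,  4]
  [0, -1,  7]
x^3 - 15*x^2 + 75*x - 125

Expanding det(x·I − A) (e.g. by cofactor expansion or by noting that A is similar to its Jordan form J, which has the same characteristic polynomial as A) gives
  χ_A(x) = x^3 - 15*x^2 + 75*x - 125
which factors as (x - 5)^3. The eigenvalues (with algebraic multiplicities) are λ = 5 with multiplicity 3.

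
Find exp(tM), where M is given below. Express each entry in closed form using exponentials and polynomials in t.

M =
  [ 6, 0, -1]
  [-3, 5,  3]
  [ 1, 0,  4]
e^{tM} =
  [t*exp(5*t) + exp(5*t), 0, -t*exp(5*t)]
  [-3*t*exp(5*t), exp(5*t), 3*t*exp(5*t)]
  [t*exp(5*t), 0, -t*exp(5*t) + exp(5*t)]

Strategy: write M = P · J · P⁻¹ where J is a Jordan canonical form, so e^{tM} = P · e^{tJ} · P⁻¹, and e^{tJ} can be computed block-by-block.

M has Jordan form
J =
  [5, 1, 0]
  [0, 5, 0]
  [0, 0, 5]
(up to reordering of blocks).

Per-block formulas:
  For a 2×2 Jordan block J_2(5): exp(t · J_2(5)) = e^(5t)·(I + t·N), where N is the 2×2 nilpotent shift.
  For a 1×1 block at λ = 5: exp(t · [5]) = [e^(5t)].

After assembling e^{tJ} and conjugating by P, we get:

e^{tM} =
  [t*exp(5*t) + exp(5*t), 0, -t*exp(5*t)]
  [-3*t*exp(5*t), exp(5*t), 3*t*exp(5*t)]
  [t*exp(5*t), 0, -t*exp(5*t) + exp(5*t)]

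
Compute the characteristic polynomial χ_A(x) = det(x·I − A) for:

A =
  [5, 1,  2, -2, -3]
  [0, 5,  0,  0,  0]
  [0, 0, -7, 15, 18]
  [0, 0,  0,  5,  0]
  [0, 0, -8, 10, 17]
x^5 - 25*x^4 + 250*x^3 - 1250*x^2 + 3125*x - 3125

Expanding det(x·I − A) (e.g. by cofactor expansion or by noting that A is similar to its Jordan form J, which has the same characteristic polynomial as A) gives
  χ_A(x) = x^5 - 25*x^4 + 250*x^3 - 1250*x^2 + 3125*x - 3125
which factors as (x - 5)^5. The eigenvalues (with algebraic multiplicities) are λ = 5 with multiplicity 5.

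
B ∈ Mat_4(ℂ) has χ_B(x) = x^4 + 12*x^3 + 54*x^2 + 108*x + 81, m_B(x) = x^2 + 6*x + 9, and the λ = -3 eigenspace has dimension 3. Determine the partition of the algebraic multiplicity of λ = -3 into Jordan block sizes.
Block sizes for λ = -3: [2, 1, 1]

Step 1 — from the characteristic polynomial, algebraic multiplicity of λ = -3 is 4. From dim ker(B − (-3)·I) = 3, there are exactly 3 Jordan blocks for λ = -3.
Step 2 — from the minimal polynomial, the factor (x + 3)^2 tells us the largest block for λ = -3 has size 2.
Step 3 — with total size 4, 3 blocks, and largest block 2, the block sizes (in nonincreasing order) are [2, 1, 1].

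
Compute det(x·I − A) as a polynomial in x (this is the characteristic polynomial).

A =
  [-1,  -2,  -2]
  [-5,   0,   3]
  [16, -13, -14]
x^3 + 15*x^2 + 75*x + 125

Expanding det(x·I − A) (e.g. by cofactor expansion or by noting that A is similar to its Jordan form J, which has the same characteristic polynomial as A) gives
  χ_A(x) = x^3 + 15*x^2 + 75*x + 125
which factors as (x + 5)^3. The eigenvalues (with algebraic multiplicities) are λ = -5 with multiplicity 3.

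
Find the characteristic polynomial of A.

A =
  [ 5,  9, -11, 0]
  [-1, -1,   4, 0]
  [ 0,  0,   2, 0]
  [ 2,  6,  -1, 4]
x^4 - 10*x^3 + 36*x^2 - 56*x + 32

Expanding det(x·I − A) (e.g. by cofactor expansion or by noting that A is similar to its Jordan form J, which has the same characteristic polynomial as A) gives
  χ_A(x) = x^4 - 10*x^3 + 36*x^2 - 56*x + 32
which factors as (x - 4)*(x - 2)^3. The eigenvalues (with algebraic multiplicities) are λ = 2 with multiplicity 3, λ = 4 with multiplicity 1.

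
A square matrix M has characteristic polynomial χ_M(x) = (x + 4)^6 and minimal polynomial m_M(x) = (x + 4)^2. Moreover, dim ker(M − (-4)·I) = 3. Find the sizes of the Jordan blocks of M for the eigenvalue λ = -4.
Block sizes for λ = -4: [2, 2, 2]

Step 1 — from the characteristic polynomial, algebraic multiplicity of λ = -4 is 6. From dim ker(M − (-4)·I) = 3, there are exactly 3 Jordan blocks for λ = -4.
Step 2 — from the minimal polynomial, the factor (x + 4)^2 tells us the largest block for λ = -4 has size 2.
Step 3 — with total size 6, 3 blocks, and largest block 2, the block sizes (in nonincreasing order) are [2, 2, 2].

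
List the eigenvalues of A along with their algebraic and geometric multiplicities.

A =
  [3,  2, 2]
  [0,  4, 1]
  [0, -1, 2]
λ = 3: alg = 3, geom = 2

Step 1 — factor the characteristic polynomial to read off the algebraic multiplicities:
  χ_A(x) = (x - 3)^3

Step 2 — compute geometric multiplicities via the rank-nullity identity g(λ) = n − rank(A − λI):
  rank(A − (3)·I) = 1, so dim ker(A − (3)·I) = n − 1 = 2

Summary:
  λ = 3: algebraic multiplicity = 3, geometric multiplicity = 2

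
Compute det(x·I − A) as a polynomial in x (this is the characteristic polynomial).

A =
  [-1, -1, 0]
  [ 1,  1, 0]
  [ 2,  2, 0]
x^3

Expanding det(x·I − A) (e.g. by cofactor expansion or by noting that A is similar to its Jordan form J, which has the same characteristic polynomial as A) gives
  χ_A(x) = x^3
which factors as x^3. The eigenvalues (with algebraic multiplicities) are λ = 0 with multiplicity 3.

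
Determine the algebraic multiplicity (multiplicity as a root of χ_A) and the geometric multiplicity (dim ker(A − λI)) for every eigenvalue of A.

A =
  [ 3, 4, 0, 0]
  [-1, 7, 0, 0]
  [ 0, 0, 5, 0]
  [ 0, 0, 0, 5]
λ = 5: alg = 4, geom = 3

Step 1 — factor the characteristic polynomial to read off the algebraic multiplicities:
  χ_A(x) = (x - 5)^4

Step 2 — compute geometric multiplicities via the rank-nullity identity g(λ) = n − rank(A − λI):
  rank(A − (5)·I) = 1, so dim ker(A − (5)·I) = n − 1 = 3

Summary:
  λ = 5: algebraic multiplicity = 4, geometric multiplicity = 3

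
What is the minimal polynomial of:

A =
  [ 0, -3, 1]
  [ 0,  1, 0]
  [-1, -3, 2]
x^2 - 2*x + 1

The characteristic polynomial is χ_A(x) = (x - 1)^3, so the eigenvalues are known. The minimal polynomial is
  m_A(x) = Π_λ (x − λ)^{k_λ}
where k_λ is the size of the *largest* Jordan block for λ (equivalently, the smallest k with (A − λI)^k v = 0 for every generalised eigenvector v of λ).

  λ = 1: largest Jordan block has size 2, contributing (x − 1)^2

So m_A(x) = (x - 1)^2 = x^2 - 2*x + 1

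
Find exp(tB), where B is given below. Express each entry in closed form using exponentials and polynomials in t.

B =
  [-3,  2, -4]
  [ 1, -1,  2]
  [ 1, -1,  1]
e^{tB} =
  [t^2*exp(-t) - 2*t*exp(-t) + exp(-t), 2*t*exp(-t), 2*t^2*exp(-t) - 4*t*exp(-t)]
  [t*exp(-t), exp(-t), 2*t*exp(-t)]
  [-t^2*exp(-t)/2 + t*exp(-t), -t*exp(-t), -t^2*exp(-t) + 2*t*exp(-t) + exp(-t)]

Strategy: write B = P · J · P⁻¹ where J is a Jordan canonical form, so e^{tB} = P · e^{tJ} · P⁻¹, and e^{tJ} can be computed block-by-block.

B has Jordan form
J =
  [-1,  1,  0]
  [ 0, -1,  1]
  [ 0,  0, -1]
(up to reordering of blocks).

Per-block formulas:
  For a 3×3 Jordan block J_3(-1): exp(t · J_3(-1)) = e^(-1t)·(I + t·N + (t^2/2)·N^2), where N is the 3×3 nilpotent shift.

After assembling e^{tJ} and conjugating by P, we get:

e^{tB} =
  [t^2*exp(-t) - 2*t*exp(-t) + exp(-t), 2*t*exp(-t), 2*t^2*exp(-t) - 4*t*exp(-t)]
  [t*exp(-t), exp(-t), 2*t*exp(-t)]
  [-t^2*exp(-t)/2 + t*exp(-t), -t*exp(-t), -t^2*exp(-t) + 2*t*exp(-t) + exp(-t)]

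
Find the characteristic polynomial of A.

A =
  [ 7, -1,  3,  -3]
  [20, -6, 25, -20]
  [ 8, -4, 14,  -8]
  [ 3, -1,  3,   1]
x^4 - 16*x^3 + 96*x^2 - 256*x + 256

Expanding det(x·I − A) (e.g. by cofactor expansion or by noting that A is similar to its Jordan form J, which has the same characteristic polynomial as A) gives
  χ_A(x) = x^4 - 16*x^3 + 96*x^2 - 256*x + 256
which factors as (x - 4)^4. The eigenvalues (with algebraic multiplicities) are λ = 4 with multiplicity 4.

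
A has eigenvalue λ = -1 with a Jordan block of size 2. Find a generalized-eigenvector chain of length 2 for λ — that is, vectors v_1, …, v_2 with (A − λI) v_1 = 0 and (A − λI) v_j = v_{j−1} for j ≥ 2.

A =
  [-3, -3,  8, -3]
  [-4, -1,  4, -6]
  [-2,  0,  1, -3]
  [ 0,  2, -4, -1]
A Jordan chain for λ = -1 of length 2:
v_1 = (-2, -4, -2, 0)ᵀ
v_2 = (1, 0, 0, 0)ᵀ

Let N = A − (-1)·I. We want v_2 with N^2 v_2 = 0 but N^1 v_2 ≠ 0; then v_{j-1} := N · v_j for j = 2, …, 2.

Pick v_2 = (1, 0, 0, 0)ᵀ.
Then v_1 = N · v_2 = (-2, -4, -2, 0)ᵀ.

Sanity check: (A − (-1)·I) v_1 = (0, 0, 0, 0)ᵀ = 0. ✓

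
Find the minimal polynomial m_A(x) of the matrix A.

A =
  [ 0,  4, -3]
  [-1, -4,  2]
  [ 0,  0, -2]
x^3 + 6*x^2 + 12*x + 8

The characteristic polynomial is χ_A(x) = (x + 2)^3, so the eigenvalues are known. The minimal polynomial is
  m_A(x) = Π_λ (x − λ)^{k_λ}
where k_λ is the size of the *largest* Jordan block for λ (equivalently, the smallest k with (A − λI)^k v = 0 for every generalised eigenvector v of λ).

  λ = -2: largest Jordan block has size 3, contributing (x + 2)^3

So m_A(x) = (x + 2)^3 = x^3 + 6*x^2 + 12*x + 8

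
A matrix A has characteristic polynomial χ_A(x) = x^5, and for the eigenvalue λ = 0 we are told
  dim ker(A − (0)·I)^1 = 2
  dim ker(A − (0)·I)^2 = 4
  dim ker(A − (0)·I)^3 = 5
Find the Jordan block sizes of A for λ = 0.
Block sizes for λ = 0: [3, 2]

From the dimensions of kernels of powers, the number of Jordan blocks of size at least j is d_j − d_{j−1} where d_j = dim ker(N^j) (with d_0 = 0). Computing the differences gives [2, 2, 1].
The number of blocks of size exactly k is (#blocks of size ≥ k) − (#blocks of size ≥ k + 1), so the partition is: 1 block(s) of size 2, 1 block(s) of size 3.
In nonincreasing order the block sizes are [3, 2].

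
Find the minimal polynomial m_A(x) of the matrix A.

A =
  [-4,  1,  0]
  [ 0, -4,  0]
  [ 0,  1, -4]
x^2 + 8*x + 16

The characteristic polynomial is χ_A(x) = (x + 4)^3, so the eigenvalues are known. The minimal polynomial is
  m_A(x) = Π_λ (x − λ)^{k_λ}
where k_λ is the size of the *largest* Jordan block for λ (equivalently, the smallest k with (A − λI)^k v = 0 for every generalised eigenvector v of λ).

  λ = -4: largest Jordan block has size 2, contributing (x + 4)^2

So m_A(x) = (x + 4)^2 = x^2 + 8*x + 16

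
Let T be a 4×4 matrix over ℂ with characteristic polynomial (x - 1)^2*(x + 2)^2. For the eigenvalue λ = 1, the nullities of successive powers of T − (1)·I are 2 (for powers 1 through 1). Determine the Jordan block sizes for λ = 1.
Block sizes for λ = 1: [1, 1]

From the dimensions of kernels of powers, the number of Jordan blocks of size at least j is d_j − d_{j−1} where d_j = dim ker(N^j) (with d_0 = 0). Computing the differences gives [2].
The number of blocks of size exactly k is (#blocks of size ≥ k) − (#blocks of size ≥ k + 1), so the partition is: 2 block(s) of size 1.
In nonincreasing order the block sizes are [1, 1].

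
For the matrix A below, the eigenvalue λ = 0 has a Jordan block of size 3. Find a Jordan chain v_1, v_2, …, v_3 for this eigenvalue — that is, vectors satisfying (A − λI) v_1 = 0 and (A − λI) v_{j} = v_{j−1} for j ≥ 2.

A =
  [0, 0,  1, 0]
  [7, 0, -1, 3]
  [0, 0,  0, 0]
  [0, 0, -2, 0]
A Jordan chain for λ = 0 of length 3:
v_1 = (0, 1, 0, 0)ᵀ
v_2 = (1, -1, 0, -2)ᵀ
v_3 = (0, 0, 1, 0)ᵀ

Let N = A − (0)·I. We want v_3 with N^3 v_3 = 0 but N^2 v_3 ≠ 0; then v_{j-1} := N · v_j for j = 3, …, 2.

Pick v_3 = (0, 0, 1, 0)ᵀ.
Then v_2 = N · v_3 = (1, -1, 0, -2)ᵀ.
Then v_1 = N · v_2 = (0, 1, 0, 0)ᵀ.

Sanity check: (A − (0)·I) v_1 = (0, 0, 0, 0)ᵀ = 0. ✓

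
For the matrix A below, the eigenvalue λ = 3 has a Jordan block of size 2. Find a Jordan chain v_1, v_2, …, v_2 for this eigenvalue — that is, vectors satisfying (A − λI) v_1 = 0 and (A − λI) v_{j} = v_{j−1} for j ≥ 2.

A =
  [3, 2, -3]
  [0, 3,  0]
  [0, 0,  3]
A Jordan chain for λ = 3 of length 2:
v_1 = (2, 0, 0)ᵀ
v_2 = (0, 1, 0)ᵀ

Let N = A − (3)·I. We want v_2 with N^2 v_2 = 0 but N^1 v_2 ≠ 0; then v_{j-1} := N · v_j for j = 2, …, 2.

Pick v_2 = (0, 1, 0)ᵀ.
Then v_1 = N · v_2 = (2, 0, 0)ᵀ.

Sanity check: (A − (3)·I) v_1 = (0, 0, 0)ᵀ = 0. ✓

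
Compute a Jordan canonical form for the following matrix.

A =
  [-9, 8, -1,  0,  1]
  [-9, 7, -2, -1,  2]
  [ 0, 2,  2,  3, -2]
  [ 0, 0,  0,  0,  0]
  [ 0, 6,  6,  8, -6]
J_2(-3) ⊕ J_2(0) ⊕ J_1(0)

The characteristic polynomial is
  det(x·I − A) = x^5 + 6*x^4 + 9*x^3 = x^3*(x + 3)^2

Eigenvalues and multiplicities (the geometric multiplicity of λ is n − rank(A − λI), which equals the number of Jordan blocks for λ):
  λ = -3: algebraic multiplicity = 2, geometric multiplicity = 1
  λ = 0: algebraic multiplicity = 3, geometric multiplicity = 2

Determining the block sizes for each eigenvalue:
  λ = -3: one block (gm = 1), so the single block has size am = 2 → block sizes [2]
  λ = 0: 2 blocks summing to 3 forces exactly one block of size 2 and the rest size 1 → block sizes [2, 1]

Assembling the blocks gives a Jordan form
J =
  [-3,  1, 0, 0, 0]
  [ 0, -3, 0, 0, 0]
  [ 0,  0, 0, 1, 0]
  [ 0,  0, 0, 0, 0]
  [ 0,  0, 0, 0, 0]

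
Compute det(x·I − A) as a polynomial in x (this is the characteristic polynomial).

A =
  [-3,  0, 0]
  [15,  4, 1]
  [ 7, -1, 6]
x^3 - 7*x^2 - 5*x + 75

Expanding det(x·I − A) (e.g. by cofactor expansion or by noting that A is similar to its Jordan form J, which has the same characteristic polynomial as A) gives
  χ_A(x) = x^3 - 7*x^2 - 5*x + 75
which factors as (x - 5)^2*(x + 3). The eigenvalues (with algebraic multiplicities) are λ = -3 with multiplicity 1, λ = 5 with multiplicity 2.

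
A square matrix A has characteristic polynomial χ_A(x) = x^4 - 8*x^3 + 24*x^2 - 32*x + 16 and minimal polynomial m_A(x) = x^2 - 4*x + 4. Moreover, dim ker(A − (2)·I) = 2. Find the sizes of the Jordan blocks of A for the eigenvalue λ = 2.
Block sizes for λ = 2: [2, 2]

Step 1 — from the characteristic polynomial, algebraic multiplicity of λ = 2 is 4. From dim ker(A − (2)·I) = 2, there are exactly 2 Jordan blocks for λ = 2.
Step 2 — from the minimal polynomial, the factor (x − 2)^2 tells us the largest block for λ = 2 has size 2.
Step 3 — with total size 4, 2 blocks, and largest block 2, the block sizes (in nonincreasing order) are [2, 2].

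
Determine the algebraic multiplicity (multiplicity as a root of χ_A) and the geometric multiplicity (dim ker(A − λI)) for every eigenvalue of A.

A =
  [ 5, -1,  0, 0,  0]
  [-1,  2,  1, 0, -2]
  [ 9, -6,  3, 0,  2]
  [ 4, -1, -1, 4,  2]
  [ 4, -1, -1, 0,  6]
λ = 4: alg = 5, geom = 3

Step 1 — factor the characteristic polynomial to read off the algebraic multiplicities:
  χ_A(x) = (x - 4)^5

Step 2 — compute geometric multiplicities via the rank-nullity identity g(λ) = n − rank(A − λI):
  rank(A − (4)·I) = 2, so dim ker(A − (4)·I) = n − 2 = 3

Summary:
  λ = 4: algebraic multiplicity = 5, geometric multiplicity = 3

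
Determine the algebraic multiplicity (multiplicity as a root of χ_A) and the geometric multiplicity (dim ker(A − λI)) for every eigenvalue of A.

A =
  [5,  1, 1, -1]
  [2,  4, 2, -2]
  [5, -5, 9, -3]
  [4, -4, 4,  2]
λ = 4: alg = 2, geom = 1; λ = 6: alg = 2, geom = 2

Step 1 — factor the characteristic polynomial to read off the algebraic multiplicities:
  χ_A(x) = (x - 6)^2*(x - 4)^2

Step 2 — compute geometric multiplicities via the rank-nullity identity g(λ) = n − rank(A − λI):
  rank(A − (4)·I) = 3, so dim ker(A − (4)·I) = n − 3 = 1
  rank(A − (6)·I) = 2, so dim ker(A − (6)·I) = n − 2 = 2

Summary:
  λ = 4: algebraic multiplicity = 2, geometric multiplicity = 1
  λ = 6: algebraic multiplicity = 2, geometric multiplicity = 2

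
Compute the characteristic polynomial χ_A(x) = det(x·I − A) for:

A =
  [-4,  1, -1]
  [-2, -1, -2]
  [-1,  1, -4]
x^3 + 9*x^2 + 27*x + 27

Expanding det(x·I − A) (e.g. by cofactor expansion or by noting that A is similar to its Jordan form J, which has the same characteristic polynomial as A) gives
  χ_A(x) = x^3 + 9*x^2 + 27*x + 27
which factors as (x + 3)^3. The eigenvalues (with algebraic multiplicities) are λ = -3 with multiplicity 3.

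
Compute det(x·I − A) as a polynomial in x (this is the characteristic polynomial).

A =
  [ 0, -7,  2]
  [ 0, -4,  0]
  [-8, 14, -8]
x^3 + 12*x^2 + 48*x + 64

Expanding det(x·I − A) (e.g. by cofactor expansion or by noting that A is similar to its Jordan form J, which has the same characteristic polynomial as A) gives
  χ_A(x) = x^3 + 12*x^2 + 48*x + 64
which factors as (x + 4)^3. The eigenvalues (with algebraic multiplicities) are λ = -4 with multiplicity 3.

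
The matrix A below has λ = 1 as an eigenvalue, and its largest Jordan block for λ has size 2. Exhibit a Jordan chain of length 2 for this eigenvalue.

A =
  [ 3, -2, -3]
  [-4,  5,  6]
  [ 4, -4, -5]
A Jordan chain for λ = 1 of length 2:
v_1 = (2, -4, 4)ᵀ
v_2 = (1, 0, 0)ᵀ

Let N = A − (1)·I. We want v_2 with N^2 v_2 = 0 but N^1 v_2 ≠ 0; then v_{j-1} := N · v_j for j = 2, …, 2.

Pick v_2 = (1, 0, 0)ᵀ.
Then v_1 = N · v_2 = (2, -4, 4)ᵀ.

Sanity check: (A − (1)·I) v_1 = (0, 0, 0)ᵀ = 0. ✓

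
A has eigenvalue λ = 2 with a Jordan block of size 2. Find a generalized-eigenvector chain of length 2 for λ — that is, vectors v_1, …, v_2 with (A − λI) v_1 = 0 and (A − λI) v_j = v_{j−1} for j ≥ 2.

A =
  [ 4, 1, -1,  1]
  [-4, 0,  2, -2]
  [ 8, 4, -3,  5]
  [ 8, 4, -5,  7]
A Jordan chain for λ = 2 of length 2:
v_1 = (2, -4, 8, 8)ᵀ
v_2 = (1, 0, 0, 0)ᵀ

Let N = A − (2)·I. We want v_2 with N^2 v_2 = 0 but N^1 v_2 ≠ 0; then v_{j-1} := N · v_j for j = 2, …, 2.

Pick v_2 = (1, 0, 0, 0)ᵀ.
Then v_1 = N · v_2 = (2, -4, 8, 8)ᵀ.

Sanity check: (A − (2)·I) v_1 = (0, 0, 0, 0)ᵀ = 0. ✓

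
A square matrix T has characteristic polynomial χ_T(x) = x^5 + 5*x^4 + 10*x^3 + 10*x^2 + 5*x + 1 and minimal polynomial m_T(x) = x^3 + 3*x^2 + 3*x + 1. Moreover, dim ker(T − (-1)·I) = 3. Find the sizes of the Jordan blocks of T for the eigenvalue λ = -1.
Block sizes for λ = -1: [3, 1, 1]

Step 1 — from the characteristic polynomial, algebraic multiplicity of λ = -1 is 5. From dim ker(T − (-1)·I) = 3, there are exactly 3 Jordan blocks for λ = -1.
Step 2 — from the minimal polynomial, the factor (x + 1)^3 tells us the largest block for λ = -1 has size 3.
Step 3 — with total size 5, 3 blocks, and largest block 3, the block sizes (in nonincreasing order) are [3, 1, 1].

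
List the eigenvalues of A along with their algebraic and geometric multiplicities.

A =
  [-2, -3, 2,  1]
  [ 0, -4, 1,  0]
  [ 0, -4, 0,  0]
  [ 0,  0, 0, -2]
λ = -2: alg = 4, geom = 2

Step 1 — factor the characteristic polynomial to read off the algebraic multiplicities:
  χ_A(x) = (x + 2)^4

Step 2 — compute geometric multiplicities via the rank-nullity identity g(λ) = n − rank(A − λI):
  rank(A − (-2)·I) = 2, so dim ker(A − (-2)·I) = n − 2 = 2

Summary:
  λ = -2: algebraic multiplicity = 4, geometric multiplicity = 2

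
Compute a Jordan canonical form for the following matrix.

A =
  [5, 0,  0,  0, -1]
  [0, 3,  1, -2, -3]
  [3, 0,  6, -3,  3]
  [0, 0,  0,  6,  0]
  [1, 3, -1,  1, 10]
J_3(6) ⊕ J_2(6)

The characteristic polynomial is
  det(x·I − A) = x^5 - 30*x^4 + 360*x^3 - 2160*x^2 + 6480*x - 7776 = (x - 6)^5

Eigenvalues and multiplicities (the geometric multiplicity of λ is n − rank(A − λI), which equals the number of Jordan blocks for λ):
  λ = 6: algebraic multiplicity = 5, geometric multiplicity = 2

Determining the block sizes for each eigenvalue:
  λ = 6: with am = 5 and gm = 2, the partition is not yet determined (e.g. several partitions of 5 into 2 parts exist). Let N = A − (6)·I. Computing rank(N^1) = 3, rank(N^2) = 1, rank(N^3) = 0; the number of blocks of size ≥ j is rank(N^{j−1}) − rank(N^j), giving [2, 2, 1]. So we have 1 block(s) of size 3, 1 block(s) of size 2 → block sizes [3, 2]

Assembling the blocks gives a Jordan form
J =
  [6, 1, 0, 0, 0]
  [0, 6, 1, 0, 0]
  [0, 0, 6, 0, 0]
  [0, 0, 0, 6, 1]
  [0, 0, 0, 0, 6]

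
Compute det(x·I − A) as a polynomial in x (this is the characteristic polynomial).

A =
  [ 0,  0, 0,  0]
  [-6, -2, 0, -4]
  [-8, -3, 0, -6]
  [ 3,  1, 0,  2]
x^4

Expanding det(x·I − A) (e.g. by cofactor expansion or by noting that A is similar to its Jordan form J, which has the same characteristic polynomial as A) gives
  χ_A(x) = x^4
which factors as x^4. The eigenvalues (with algebraic multiplicities) are λ = 0 with multiplicity 4.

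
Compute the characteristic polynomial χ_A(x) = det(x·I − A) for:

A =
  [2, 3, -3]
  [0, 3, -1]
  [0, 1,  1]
x^3 - 6*x^2 + 12*x - 8

Expanding det(x·I − A) (e.g. by cofactor expansion or by noting that A is similar to its Jordan form J, which has the same characteristic polynomial as A) gives
  χ_A(x) = x^3 - 6*x^2 + 12*x - 8
which factors as (x - 2)^3. The eigenvalues (with algebraic multiplicities) are λ = 2 with multiplicity 3.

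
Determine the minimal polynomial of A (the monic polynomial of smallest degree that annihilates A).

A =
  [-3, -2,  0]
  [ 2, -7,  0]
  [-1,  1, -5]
x^2 + 10*x + 25

The characteristic polynomial is χ_A(x) = (x + 5)^3, so the eigenvalues are known. The minimal polynomial is
  m_A(x) = Π_λ (x − λ)^{k_λ}
where k_λ is the size of the *largest* Jordan block for λ (equivalently, the smallest k with (A − λI)^k v = 0 for every generalised eigenvector v of λ).

  λ = -5: largest Jordan block has size 2, contributing (x + 5)^2

So m_A(x) = (x + 5)^2 = x^2 + 10*x + 25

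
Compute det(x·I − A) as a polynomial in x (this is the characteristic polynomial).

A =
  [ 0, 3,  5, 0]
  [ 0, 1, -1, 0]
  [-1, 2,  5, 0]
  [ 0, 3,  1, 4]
x^4 - 10*x^3 + 36*x^2 - 56*x + 32

Expanding det(x·I − A) (e.g. by cofactor expansion or by noting that A is similar to its Jordan form J, which has the same characteristic polynomial as A) gives
  χ_A(x) = x^4 - 10*x^3 + 36*x^2 - 56*x + 32
which factors as (x - 4)*(x - 2)^3. The eigenvalues (with algebraic multiplicities) are λ = 2 with multiplicity 3, λ = 4 with multiplicity 1.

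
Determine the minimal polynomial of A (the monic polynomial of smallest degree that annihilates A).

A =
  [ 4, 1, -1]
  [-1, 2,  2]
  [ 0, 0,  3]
x^3 - 9*x^2 + 27*x - 27

The characteristic polynomial is χ_A(x) = (x - 3)^3, so the eigenvalues are known. The minimal polynomial is
  m_A(x) = Π_λ (x − λ)^{k_λ}
where k_λ is the size of the *largest* Jordan block for λ (equivalently, the smallest k with (A − λI)^k v = 0 for every generalised eigenvector v of λ).

  λ = 3: largest Jordan block has size 3, contributing (x − 3)^3

So m_A(x) = (x - 3)^3 = x^3 - 9*x^2 + 27*x - 27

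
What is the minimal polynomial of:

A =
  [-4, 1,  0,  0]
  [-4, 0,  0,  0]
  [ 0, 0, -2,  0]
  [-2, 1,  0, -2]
x^2 + 4*x + 4

The characteristic polynomial is χ_A(x) = (x + 2)^4, so the eigenvalues are known. The minimal polynomial is
  m_A(x) = Π_λ (x − λ)^{k_λ}
where k_λ is the size of the *largest* Jordan block for λ (equivalently, the smallest k with (A − λI)^k v = 0 for every generalised eigenvector v of λ).

  λ = -2: largest Jordan block has size 2, contributing (x + 2)^2

So m_A(x) = (x + 2)^2 = x^2 + 4*x + 4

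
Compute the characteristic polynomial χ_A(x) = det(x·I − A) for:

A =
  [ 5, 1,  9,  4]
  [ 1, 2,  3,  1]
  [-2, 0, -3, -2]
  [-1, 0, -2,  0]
x^4 - 4*x^3 + 6*x^2 - 4*x + 1

Expanding det(x·I − A) (e.g. by cofactor expansion or by noting that A is similar to its Jordan form J, which has the same characteristic polynomial as A) gives
  χ_A(x) = x^4 - 4*x^3 + 6*x^2 - 4*x + 1
which factors as (x - 1)^4. The eigenvalues (with algebraic multiplicities) are λ = 1 with multiplicity 4.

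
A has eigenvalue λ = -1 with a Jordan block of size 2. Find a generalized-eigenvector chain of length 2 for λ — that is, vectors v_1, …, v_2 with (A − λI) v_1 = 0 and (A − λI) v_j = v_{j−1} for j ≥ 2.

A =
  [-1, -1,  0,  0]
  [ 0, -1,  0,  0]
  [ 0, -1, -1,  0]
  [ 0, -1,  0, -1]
A Jordan chain for λ = -1 of length 2:
v_1 = (-1, 0, -1, -1)ᵀ
v_2 = (0, 1, 0, 0)ᵀ

Let N = A − (-1)·I. We want v_2 with N^2 v_2 = 0 but N^1 v_2 ≠ 0; then v_{j-1} := N · v_j for j = 2, …, 2.

Pick v_2 = (0, 1, 0, 0)ᵀ.
Then v_1 = N · v_2 = (-1, 0, -1, -1)ᵀ.

Sanity check: (A − (-1)·I) v_1 = (0, 0, 0, 0)ᵀ = 0. ✓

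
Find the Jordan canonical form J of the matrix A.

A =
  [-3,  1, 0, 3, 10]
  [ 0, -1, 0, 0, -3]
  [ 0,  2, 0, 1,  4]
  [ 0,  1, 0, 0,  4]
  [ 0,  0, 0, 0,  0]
J_1(-3) ⊕ J_1(-1) ⊕ J_3(0)

The characteristic polynomial is
  det(x·I − A) = x^5 + 4*x^4 + 3*x^3 = x^3*(x + 1)*(x + 3)

Eigenvalues and multiplicities (the geometric multiplicity of λ is n − rank(A − λI), which equals the number of Jordan blocks for λ):
  λ = -3: algebraic multiplicity = 1, geometric multiplicity = 1
  λ = -1: algebraic multiplicity = 1, geometric multiplicity = 1
  λ = 0: algebraic multiplicity = 3, geometric multiplicity = 1

Determining the block sizes for each eigenvalue:
  λ = -3: one block (gm = 1), so the single block has size am = 1 → block sizes [1]
  λ = -1: one block (gm = 1), so the single block has size am = 1 → block sizes [1]
  λ = 0: one block (gm = 1), so the single block has size am = 3 → block sizes [3]

Assembling the blocks gives a Jordan form
J =
  [-3,  0, 0, 0, 0]
  [ 0, -1, 0, 0, 0]
  [ 0,  0, 0, 1, 0]
  [ 0,  0, 0, 0, 1]
  [ 0,  0, 0, 0, 0]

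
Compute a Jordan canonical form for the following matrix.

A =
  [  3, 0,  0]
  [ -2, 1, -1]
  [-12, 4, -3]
J_2(-1) ⊕ J_1(3)

The characteristic polynomial is
  det(x·I − A) = x^3 - x^2 - 5*x - 3 = (x - 3)*(x + 1)^2

Eigenvalues and multiplicities (the geometric multiplicity of λ is n − rank(A − λI), which equals the number of Jordan blocks for λ):
  λ = -1: algebraic multiplicity = 2, geometric multiplicity = 1
  λ = 3: algebraic multiplicity = 1, geometric multiplicity = 1

Determining the block sizes for each eigenvalue:
  λ = -1: one block (gm = 1), so the single block has size am = 2 → block sizes [2]
  λ = 3: one block (gm = 1), so the single block has size am = 1 → block sizes [1]

Assembling the blocks gives a Jordan form
J =
  [-1,  1, 0]
  [ 0, -1, 0]
  [ 0,  0, 3]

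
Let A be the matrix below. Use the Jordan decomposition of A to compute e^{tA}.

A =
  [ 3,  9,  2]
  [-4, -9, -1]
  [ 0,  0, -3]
e^{tA} =
  [6*t*exp(-3*t) + exp(-3*t), 9*t*exp(-3*t), 3*t^2*exp(-3*t)/2 + 2*t*exp(-3*t)]
  [-4*t*exp(-3*t), -6*t*exp(-3*t) + exp(-3*t), -t^2*exp(-3*t) - t*exp(-3*t)]
  [0, 0, exp(-3*t)]

Strategy: write A = P · J · P⁻¹ where J is a Jordan canonical form, so e^{tA} = P · e^{tJ} · P⁻¹, and e^{tJ} can be computed block-by-block.

A has Jordan form
J =
  [-3,  1,  0]
  [ 0, -3,  1]
  [ 0,  0, -3]
(up to reordering of blocks).

Per-block formulas:
  For a 3×3 Jordan block J_3(-3): exp(t · J_3(-3)) = e^(-3t)·(I + t·N + (t^2/2)·N^2), where N is the 3×3 nilpotent shift.

After assembling e^{tJ} and conjugating by P, we get:

e^{tA} =
  [6*t*exp(-3*t) + exp(-3*t), 9*t*exp(-3*t), 3*t^2*exp(-3*t)/2 + 2*t*exp(-3*t)]
  [-4*t*exp(-3*t), -6*t*exp(-3*t) + exp(-3*t), -t^2*exp(-3*t) - t*exp(-3*t)]
  [0, 0, exp(-3*t)]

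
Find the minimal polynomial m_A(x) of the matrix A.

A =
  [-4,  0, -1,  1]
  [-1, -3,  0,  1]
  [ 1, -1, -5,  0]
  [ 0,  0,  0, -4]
x^3 + 12*x^2 + 48*x + 64

The characteristic polynomial is χ_A(x) = (x + 4)^4, so the eigenvalues are known. The minimal polynomial is
  m_A(x) = Π_λ (x − λ)^{k_λ}
where k_λ is the size of the *largest* Jordan block for λ (equivalently, the smallest k with (A − λI)^k v = 0 for every generalised eigenvector v of λ).

  λ = -4: largest Jordan block has size 3, contributing (x + 4)^3

So m_A(x) = (x + 4)^3 = x^3 + 12*x^2 + 48*x + 64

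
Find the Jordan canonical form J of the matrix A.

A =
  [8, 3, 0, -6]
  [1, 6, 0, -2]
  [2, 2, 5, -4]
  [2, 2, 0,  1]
J_2(5) ⊕ J_1(5) ⊕ J_1(5)

The characteristic polynomial is
  det(x·I − A) = x^4 - 20*x^3 + 150*x^2 - 500*x + 625 = (x - 5)^4

Eigenvalues and multiplicities (the geometric multiplicity of λ is n − rank(A − λI), which equals the number of Jordan blocks for λ):
  λ = 5: algebraic multiplicity = 4, geometric multiplicity = 3

Determining the block sizes for each eigenvalue:
  λ = 5: 3 blocks summing to 4 forces exactly one block of size 2 and the rest size 1 → block sizes [2, 1, 1]

Assembling the blocks gives a Jordan form
J =
  [5, 1, 0, 0]
  [0, 5, 0, 0]
  [0, 0, 5, 0]
  [0, 0, 0, 5]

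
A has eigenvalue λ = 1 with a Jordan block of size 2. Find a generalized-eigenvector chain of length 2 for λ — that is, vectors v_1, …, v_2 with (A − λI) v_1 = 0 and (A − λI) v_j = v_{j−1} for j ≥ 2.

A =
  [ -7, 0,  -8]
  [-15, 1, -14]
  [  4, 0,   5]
A Jordan chain for λ = 1 of length 2:
v_1 = (0, -1, 0)ᵀ
v_2 = (1, 0, -1)ᵀ

Let N = A − (1)·I. We want v_2 with N^2 v_2 = 0 but N^1 v_2 ≠ 0; then v_{j-1} := N · v_j for j = 2, …, 2.

Pick v_2 = (1, 0, -1)ᵀ.
Then v_1 = N · v_2 = (0, -1, 0)ᵀ.

Sanity check: (A − (1)·I) v_1 = (0, 0, 0)ᵀ = 0. ✓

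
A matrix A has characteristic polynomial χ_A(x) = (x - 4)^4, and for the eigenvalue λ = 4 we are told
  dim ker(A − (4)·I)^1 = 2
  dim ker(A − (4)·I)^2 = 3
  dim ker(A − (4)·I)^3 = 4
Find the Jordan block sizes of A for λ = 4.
Block sizes for λ = 4: [3, 1]

From the dimensions of kernels of powers, the number of Jordan blocks of size at least j is d_j − d_{j−1} where d_j = dim ker(N^j) (with d_0 = 0). Computing the differences gives [2, 1, 1].
The number of blocks of size exactly k is (#blocks of size ≥ k) − (#blocks of size ≥ k + 1), so the partition is: 1 block(s) of size 1, 1 block(s) of size 3.
In nonincreasing order the block sizes are [3, 1].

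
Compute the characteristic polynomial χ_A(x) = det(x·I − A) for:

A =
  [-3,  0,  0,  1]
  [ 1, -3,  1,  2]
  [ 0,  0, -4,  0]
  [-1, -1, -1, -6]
x^4 + 16*x^3 + 96*x^2 + 256*x + 256

Expanding det(x·I − A) (e.g. by cofactor expansion or by noting that A is similar to its Jordan form J, which has the same characteristic polynomial as A) gives
  χ_A(x) = x^4 + 16*x^3 + 96*x^2 + 256*x + 256
which factors as (x + 4)^4. The eigenvalues (with algebraic multiplicities) are λ = -4 with multiplicity 4.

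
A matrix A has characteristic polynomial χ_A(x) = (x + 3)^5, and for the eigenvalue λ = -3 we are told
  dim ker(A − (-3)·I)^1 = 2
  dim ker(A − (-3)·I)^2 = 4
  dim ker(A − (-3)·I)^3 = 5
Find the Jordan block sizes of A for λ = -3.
Block sizes for λ = -3: [3, 2]

From the dimensions of kernels of powers, the number of Jordan blocks of size at least j is d_j − d_{j−1} where d_j = dim ker(N^j) (with d_0 = 0). Computing the differences gives [2, 2, 1].
The number of blocks of size exactly k is (#blocks of size ≥ k) − (#blocks of size ≥ k + 1), so the partition is: 1 block(s) of size 2, 1 block(s) of size 3.
In nonincreasing order the block sizes are [3, 2].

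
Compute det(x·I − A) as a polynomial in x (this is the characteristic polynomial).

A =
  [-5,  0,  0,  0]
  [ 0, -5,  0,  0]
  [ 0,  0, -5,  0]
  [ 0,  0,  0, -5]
x^4 + 20*x^3 + 150*x^2 + 500*x + 625

Expanding det(x·I − A) (e.g. by cofactor expansion or by noting that A is similar to its Jordan form J, which has the same characteristic polynomial as A) gives
  χ_A(x) = x^4 + 20*x^3 + 150*x^2 + 500*x + 625
which factors as (x + 5)^4. The eigenvalues (with algebraic multiplicities) are λ = -5 with multiplicity 4.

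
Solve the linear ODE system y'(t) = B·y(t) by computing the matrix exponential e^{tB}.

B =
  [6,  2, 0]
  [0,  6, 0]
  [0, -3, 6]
e^{tB} =
  [exp(6*t), 2*t*exp(6*t), 0]
  [0, exp(6*t), 0]
  [0, -3*t*exp(6*t), exp(6*t)]

Strategy: write B = P · J · P⁻¹ where J is a Jordan canonical form, so e^{tB} = P · e^{tJ} · P⁻¹, and e^{tJ} can be computed block-by-block.

B has Jordan form
J =
  [6, 1, 0]
  [0, 6, 0]
  [0, 0, 6]
(up to reordering of blocks).

Per-block formulas:
  For a 1×1 block at λ = 6: exp(t · [6]) = [e^(6t)].
  For a 2×2 Jordan block J_2(6): exp(t · J_2(6)) = e^(6t)·(I + t·N), where N is the 2×2 nilpotent shift.

After assembling e^{tJ} and conjugating by P, we get:

e^{tB} =
  [exp(6*t), 2*t*exp(6*t), 0]
  [0, exp(6*t), 0]
  [0, -3*t*exp(6*t), exp(6*t)]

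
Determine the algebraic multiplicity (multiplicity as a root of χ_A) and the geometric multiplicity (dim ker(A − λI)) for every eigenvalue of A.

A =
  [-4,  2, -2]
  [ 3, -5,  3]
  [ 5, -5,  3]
λ = -2: alg = 3, geom = 2

Step 1 — factor the characteristic polynomial to read off the algebraic multiplicities:
  χ_A(x) = (x + 2)^3

Step 2 — compute geometric multiplicities via the rank-nullity identity g(λ) = n − rank(A − λI):
  rank(A − (-2)·I) = 1, so dim ker(A − (-2)·I) = n − 1 = 2

Summary:
  λ = -2: algebraic multiplicity = 3, geometric multiplicity = 2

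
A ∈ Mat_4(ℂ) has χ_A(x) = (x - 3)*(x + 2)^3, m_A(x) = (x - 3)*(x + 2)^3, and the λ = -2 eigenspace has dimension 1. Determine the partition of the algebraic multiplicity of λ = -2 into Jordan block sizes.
Block sizes for λ = -2: [3]

Step 1 — from the characteristic polynomial, algebraic multiplicity of λ = -2 is 3. From dim ker(A − (-2)·I) = 1, there are exactly 1 Jordan blocks for λ = -2.
Step 2 — from the minimal polynomial, the factor (x + 2)^3 tells us the largest block for λ = -2 has size 3.
Step 3 — with total size 3, 1 blocks, and largest block 3, the block sizes (in nonincreasing order) are [3].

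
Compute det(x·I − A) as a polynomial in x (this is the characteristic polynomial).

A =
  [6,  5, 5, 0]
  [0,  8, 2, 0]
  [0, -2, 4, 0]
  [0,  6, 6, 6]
x^4 - 24*x^3 + 216*x^2 - 864*x + 1296

Expanding det(x·I − A) (e.g. by cofactor expansion or by noting that A is similar to its Jordan form J, which has the same characteristic polynomial as A) gives
  χ_A(x) = x^4 - 24*x^3 + 216*x^2 - 864*x + 1296
which factors as (x - 6)^4. The eigenvalues (with algebraic multiplicities) are λ = 6 with multiplicity 4.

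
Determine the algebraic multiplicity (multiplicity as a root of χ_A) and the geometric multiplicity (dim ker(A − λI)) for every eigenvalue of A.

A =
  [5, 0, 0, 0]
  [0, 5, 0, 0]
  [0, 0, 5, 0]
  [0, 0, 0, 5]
λ = 5: alg = 4, geom = 4

Step 1 — factor the characteristic polynomial to read off the algebraic multiplicities:
  χ_A(x) = (x - 5)^4

Step 2 — compute geometric multiplicities via the rank-nullity identity g(λ) = n − rank(A − λI):
  rank(A − (5)·I) = 0, so dim ker(A − (5)·I) = n − 0 = 4

Summary:
  λ = 5: algebraic multiplicity = 4, geometric multiplicity = 4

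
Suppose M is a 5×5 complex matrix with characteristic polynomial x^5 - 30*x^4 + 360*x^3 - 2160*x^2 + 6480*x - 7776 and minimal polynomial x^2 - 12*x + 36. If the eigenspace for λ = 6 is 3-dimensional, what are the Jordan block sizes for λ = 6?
Block sizes for λ = 6: [2, 2, 1]

Step 1 — from the characteristic polynomial, algebraic multiplicity of λ = 6 is 5. From dim ker(M − (6)·I) = 3, there are exactly 3 Jordan blocks for λ = 6.
Step 2 — from the minimal polynomial, the factor (x − 6)^2 tells us the largest block for λ = 6 has size 2.
Step 3 — with total size 5, 3 blocks, and largest block 2, the block sizes (in nonincreasing order) are [2, 2, 1].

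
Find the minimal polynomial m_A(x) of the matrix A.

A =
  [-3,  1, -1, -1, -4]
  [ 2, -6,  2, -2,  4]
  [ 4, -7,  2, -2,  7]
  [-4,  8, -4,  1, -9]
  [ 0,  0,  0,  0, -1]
x^5 + 7*x^4 + 19*x^3 + 25*x^2 + 16*x + 4

The characteristic polynomial is χ_A(x) = (x + 1)^3*(x + 2)^2, so the eigenvalues are known. The minimal polynomial is
  m_A(x) = Π_λ (x − λ)^{k_λ}
where k_λ is the size of the *largest* Jordan block for λ (equivalently, the smallest k with (A − λI)^k v = 0 for every generalised eigenvector v of λ).

  λ = -2: largest Jordan block has size 2, contributing (x + 2)^2
  λ = -1: largest Jordan block has size 3, contributing (x + 1)^3

So m_A(x) = (x + 1)^3*(x + 2)^2 = x^5 + 7*x^4 + 19*x^3 + 25*x^2 + 16*x + 4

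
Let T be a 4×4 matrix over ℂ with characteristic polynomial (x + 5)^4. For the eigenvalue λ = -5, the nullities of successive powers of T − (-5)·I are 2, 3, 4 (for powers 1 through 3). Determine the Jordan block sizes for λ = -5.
Block sizes for λ = -5: [3, 1]

From the dimensions of kernels of powers, the number of Jordan blocks of size at least j is d_j − d_{j−1} where d_j = dim ker(N^j) (with d_0 = 0). Computing the differences gives [2, 1, 1].
The number of blocks of size exactly k is (#blocks of size ≥ k) − (#blocks of size ≥ k + 1), so the partition is: 1 block(s) of size 1, 1 block(s) of size 3.
In nonincreasing order the block sizes are [3, 1].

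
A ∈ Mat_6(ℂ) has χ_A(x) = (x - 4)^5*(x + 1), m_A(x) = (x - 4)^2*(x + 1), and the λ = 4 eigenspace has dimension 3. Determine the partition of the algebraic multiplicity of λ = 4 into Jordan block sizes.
Block sizes for λ = 4: [2, 2, 1]

Step 1 — from the characteristic polynomial, algebraic multiplicity of λ = 4 is 5. From dim ker(A − (4)·I) = 3, there are exactly 3 Jordan blocks for λ = 4.
Step 2 — from the minimal polynomial, the factor (x − 4)^2 tells us the largest block for λ = 4 has size 2.
Step 3 — with total size 5, 3 blocks, and largest block 2, the block sizes (in nonincreasing order) are [2, 2, 1].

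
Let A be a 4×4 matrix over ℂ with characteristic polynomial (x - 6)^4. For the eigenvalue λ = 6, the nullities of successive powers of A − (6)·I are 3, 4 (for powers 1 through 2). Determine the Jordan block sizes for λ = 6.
Block sizes for λ = 6: [2, 1, 1]

From the dimensions of kernels of powers, the number of Jordan blocks of size at least j is d_j − d_{j−1} where d_j = dim ker(N^j) (with d_0 = 0). Computing the differences gives [3, 1].
The number of blocks of size exactly k is (#blocks of size ≥ k) − (#blocks of size ≥ k + 1), so the partition is: 2 block(s) of size 1, 1 block(s) of size 2.
In nonincreasing order the block sizes are [2, 1, 1].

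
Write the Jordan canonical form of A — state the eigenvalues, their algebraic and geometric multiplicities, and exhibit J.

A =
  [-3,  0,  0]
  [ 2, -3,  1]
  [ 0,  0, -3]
J_2(-3) ⊕ J_1(-3)

The characteristic polynomial is
  det(x·I − A) = x^3 + 9*x^2 + 27*x + 27 = (x + 3)^3

Eigenvalues and multiplicities (the geometric multiplicity of λ is n − rank(A − λI), which equals the number of Jordan blocks for λ):
  λ = -3: algebraic multiplicity = 3, geometric multiplicity = 2

Determining the block sizes for each eigenvalue:
  λ = -3: 2 blocks summing to 3 forces exactly one block of size 2 and the rest size 1 → block sizes [2, 1]

Assembling the blocks gives a Jordan form
J =
  [-3,  1,  0]
  [ 0, -3,  0]
  [ 0,  0, -3]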